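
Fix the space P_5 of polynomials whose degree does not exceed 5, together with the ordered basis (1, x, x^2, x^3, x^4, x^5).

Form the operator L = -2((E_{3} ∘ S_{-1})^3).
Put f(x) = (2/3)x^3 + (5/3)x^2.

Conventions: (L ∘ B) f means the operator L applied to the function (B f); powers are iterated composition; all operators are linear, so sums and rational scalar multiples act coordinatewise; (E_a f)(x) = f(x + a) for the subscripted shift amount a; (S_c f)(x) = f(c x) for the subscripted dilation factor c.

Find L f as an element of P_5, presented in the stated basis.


the result is g(x) = (4/3)x^3 + (26/3)x^2 + 16x + 6

S_{-1} f = -(2/3)x^3 + (5/3)x^2
E_{3} S_{-1} f = -(2/3)x^3 - (13/3)x^2 - 8x - 3
S_{-1} (E_{3} ∘ S_{-1}) f = (2/3)x^3 - (13/3)x^2 + 8x - 3
E_{3} S_{-1} (E_{3} ∘ S_{-1}) f = (2/3)x^3 + (5/3)x^2
S_{-1} (E_{3} ∘ S_{-1}) (E_{3} ∘ S_{-1}) f = -(2/3)x^3 + (5/3)x^2
E_{3} S_{-1} (E_{3} ∘ S_{-1}) (E_{3} ∘ S_{-1}) f = -(2/3)x^3 - (13/3)x^2 - 8x - 3
(-2((E_{3} ∘ S_{-1})^3)) f = (4/3)x^3 + (26/3)x^2 + 16x + 6


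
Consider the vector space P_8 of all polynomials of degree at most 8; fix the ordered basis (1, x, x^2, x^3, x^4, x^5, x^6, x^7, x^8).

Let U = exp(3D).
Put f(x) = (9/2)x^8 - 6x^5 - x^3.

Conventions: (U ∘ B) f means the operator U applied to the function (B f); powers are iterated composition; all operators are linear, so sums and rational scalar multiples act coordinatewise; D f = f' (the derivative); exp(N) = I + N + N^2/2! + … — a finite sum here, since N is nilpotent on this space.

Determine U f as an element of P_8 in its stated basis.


the result is g(x) = (9/2)x^8 + 108x^7 + 1134x^6 + 6798x^5 + 25425x^4 + 60695x^3 + 90225x^2 + 76275x + 56079/2

order-1 term: 108x^7 - 90x^4 - 9x^2
order-2 term: 1134x^6 - 540x^3 - 27x
order-3 term: 6804x^5 - 1620x^2 - 27
order-4 term: 25515x^4 - 2430x
order-5 term: 61236x^3 - 1458
order-6 term: 91854x^2
order-7 term: 78732x
order-8 term: 59049/2
the series for exp(3D) f terminates at order 8
exp(3D) f = (9/2)x^8 + 108x^7 + 1134x^6 + 6798x^5 + 25425x^4 + 60695x^3 + 90225x^2 + 76275x + 56079/2


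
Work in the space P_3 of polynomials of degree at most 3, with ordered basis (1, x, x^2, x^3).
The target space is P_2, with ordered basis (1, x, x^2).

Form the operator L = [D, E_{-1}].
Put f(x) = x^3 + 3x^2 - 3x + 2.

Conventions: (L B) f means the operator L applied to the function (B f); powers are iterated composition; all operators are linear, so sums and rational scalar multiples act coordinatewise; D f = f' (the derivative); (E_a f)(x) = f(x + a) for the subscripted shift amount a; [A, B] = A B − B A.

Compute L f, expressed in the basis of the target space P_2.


E_{-1} f = x^3 - 6x + 7
D E_{-1} f = 3x^2 - 6
D f = 3x^2 + 6x - 3
E_{-1} D f = 3x^2 - 6
[D, E_{-1}] f = 0

the result is g(x) = 0


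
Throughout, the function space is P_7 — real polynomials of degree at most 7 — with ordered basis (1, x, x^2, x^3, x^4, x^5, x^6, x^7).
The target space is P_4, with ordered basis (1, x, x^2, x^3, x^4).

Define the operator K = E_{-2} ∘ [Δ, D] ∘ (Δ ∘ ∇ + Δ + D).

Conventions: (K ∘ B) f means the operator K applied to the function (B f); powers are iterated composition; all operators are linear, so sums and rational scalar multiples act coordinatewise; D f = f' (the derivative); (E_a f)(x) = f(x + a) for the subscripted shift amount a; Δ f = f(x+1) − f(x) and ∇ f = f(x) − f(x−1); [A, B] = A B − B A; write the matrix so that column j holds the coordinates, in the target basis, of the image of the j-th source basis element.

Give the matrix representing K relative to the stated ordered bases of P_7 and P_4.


image of 1: 0
image of x: 0
image of x^2: 0
image of x^3: 0
image of x^4: 0
image of x^5: 0
image of x^6: 0
image of x^7: 0
each image's coordinates form column j of the matrix

the matrix is [[0, 0, 0, 0, 0, 0, 0, 0]; [0, 0, 0, 0, 0, 0, 0, 0]; [0, 0, 0, 0, 0, 0, 0, 0]; [0, 0, 0, 0, 0, 0, 0, 0]; [0, 0, 0, 0, 0, 0, 0, 0]] (rows listed top to bottom)


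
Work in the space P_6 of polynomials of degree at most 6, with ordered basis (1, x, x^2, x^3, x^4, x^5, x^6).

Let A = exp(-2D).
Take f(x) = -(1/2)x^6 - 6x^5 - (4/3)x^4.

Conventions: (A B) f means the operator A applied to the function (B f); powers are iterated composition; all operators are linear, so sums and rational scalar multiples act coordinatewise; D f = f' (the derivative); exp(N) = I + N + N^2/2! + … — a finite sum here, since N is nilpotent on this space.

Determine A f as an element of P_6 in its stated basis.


the result is g(x) = -(1/2)x^6 + (86/3)x^4 - (448/3)x^3 + 328x^2 - (1024/3)x + 416/3

order-1 term: 6x^5 + 60x^4 + (32/3)x^3
order-2 term: -30x^4 - 240x^3 - 32x^2
order-3 term: 80x^3 + 480x^2 + (128/3)x
order-4 term: -120x^2 - 480x - 64/3
order-5 term: 96x + 192
order-6 term: -32
the series for exp(-2D) f terminates at order 6
exp(-2D) f = -(1/2)x^6 + (86/3)x^4 - (448/3)x^3 + 328x^2 - (1024/3)x + 416/3


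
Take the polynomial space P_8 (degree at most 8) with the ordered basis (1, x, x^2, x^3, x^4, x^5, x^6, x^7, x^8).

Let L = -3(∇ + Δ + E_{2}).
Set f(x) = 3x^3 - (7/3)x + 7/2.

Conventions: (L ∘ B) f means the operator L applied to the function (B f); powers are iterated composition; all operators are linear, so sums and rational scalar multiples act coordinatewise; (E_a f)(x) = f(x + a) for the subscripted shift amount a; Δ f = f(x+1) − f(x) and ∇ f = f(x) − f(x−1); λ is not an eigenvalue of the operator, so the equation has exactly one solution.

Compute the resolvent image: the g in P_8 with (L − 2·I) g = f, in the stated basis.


write g with unknown coordinates in the stated basis and equate coefficients in (L − 2·I) g = f
solving from the highest basis element down gives g = -(3/5)x^3 + (108/25)x^2 - (5981/375)x + 38513/1250
check: L g = (9/5)x^3 + (216/25)x^2 - (4279/125)x + 81401/1250
so L g − 2·g = 3x^3 - (7/3)x + 7/2 = f ✓

g(x) = -(3/5)x^3 + (108/25)x^2 - (5981/375)x + 38513/1250


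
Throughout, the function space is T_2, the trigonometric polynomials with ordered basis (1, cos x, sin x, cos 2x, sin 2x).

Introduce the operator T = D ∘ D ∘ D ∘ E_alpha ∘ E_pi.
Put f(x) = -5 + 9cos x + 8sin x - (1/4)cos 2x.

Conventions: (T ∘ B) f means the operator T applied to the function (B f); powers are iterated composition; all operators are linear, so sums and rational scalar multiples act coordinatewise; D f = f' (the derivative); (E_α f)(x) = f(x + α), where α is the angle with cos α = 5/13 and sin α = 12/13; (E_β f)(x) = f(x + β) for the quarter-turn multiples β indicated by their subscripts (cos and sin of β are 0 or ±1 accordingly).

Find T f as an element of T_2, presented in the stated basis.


the result is g(x) = -(68/13)cos x - (141/13)sin x - (240/169)cos 2x + (238/169)sin 2x

E_pi f = -5 - 9cos x - 8sin x - (1/4)cos 2x
E_alpha E_pi f = -5 - (141/13)cos x + (68/13)sin x + (119/676)cos 2x + (30/169)sin 2x
D E_alpha E_pi f = (68/13)cos x + (141/13)sin x + (60/169)cos 2x - (119/338)sin 2x
D D E_alpha E_pi f = (141/13)cos x - (68/13)sin x - (119/169)cos 2x - (120/169)sin 2x
D (D ∘ D ∘ E_alpha) E_pi f = -(68/13)cos x - (141/13)sin x - (240/169)cos 2x + (238/169)sin 2x


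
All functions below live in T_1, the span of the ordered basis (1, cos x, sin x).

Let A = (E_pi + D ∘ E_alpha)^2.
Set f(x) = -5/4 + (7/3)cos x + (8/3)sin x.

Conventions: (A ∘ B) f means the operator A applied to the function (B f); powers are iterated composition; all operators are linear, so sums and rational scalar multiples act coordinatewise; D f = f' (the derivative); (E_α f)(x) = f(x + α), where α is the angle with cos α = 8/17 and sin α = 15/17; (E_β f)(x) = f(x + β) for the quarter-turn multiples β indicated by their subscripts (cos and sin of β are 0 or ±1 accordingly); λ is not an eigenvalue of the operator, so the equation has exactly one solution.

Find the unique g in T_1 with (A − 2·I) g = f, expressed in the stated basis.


g(x) = 5/4 + (3385/2118)cos x - (44/353)sin x

write g with unknown coordinates in the stated basis and equate coefficients in (A − 2·I) g = f
solving from the highest basis element down gives g = 5/4 + (3385/2118)cos x - (44/353)sin x
check: A g = 5/4 + (1952/353)cos x + (2560/1059)sin x
so A g − 2·g = -5/4 + (7/3)cos x + (8/3)sin x = f ✓


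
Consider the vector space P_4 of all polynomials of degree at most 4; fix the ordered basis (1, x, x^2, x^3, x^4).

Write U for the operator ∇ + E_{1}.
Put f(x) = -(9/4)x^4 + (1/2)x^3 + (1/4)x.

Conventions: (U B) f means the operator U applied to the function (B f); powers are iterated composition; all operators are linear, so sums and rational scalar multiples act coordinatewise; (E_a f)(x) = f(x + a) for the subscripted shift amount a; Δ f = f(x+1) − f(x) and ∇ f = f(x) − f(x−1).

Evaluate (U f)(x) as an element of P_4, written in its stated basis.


the image equals g(x) = -(9/4)x^4 - (35/2)x^3 + 3x^2 - (71/4)x + 3/2

∇ f = -9x^3 + 15x^2 - (21/2)x + 3
E_{1} f = -(9/4)x^4 - (17/2)x^3 - 12x^2 - (29/4)x - 3/2
(∇ + E_{1}) f = -(9/4)x^4 - (35/2)x^3 + 3x^2 - (71/4)x + 3/2


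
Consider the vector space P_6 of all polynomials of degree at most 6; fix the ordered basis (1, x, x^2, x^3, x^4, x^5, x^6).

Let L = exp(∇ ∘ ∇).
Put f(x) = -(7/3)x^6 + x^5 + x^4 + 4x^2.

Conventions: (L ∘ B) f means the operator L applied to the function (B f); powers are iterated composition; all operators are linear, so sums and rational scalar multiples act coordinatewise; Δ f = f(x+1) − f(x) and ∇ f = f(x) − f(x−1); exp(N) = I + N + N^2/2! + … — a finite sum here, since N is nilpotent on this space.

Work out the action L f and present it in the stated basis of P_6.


the result is g(x) = -(7/3)x^6 + x^5 - 69x^4 + 300x^3 - 954x^2 + 2206x - 7082/3

order-1 term: -70x^4 + 300x^3 - 538x^2 + 466x - 458/3
order-2 term: -420x^2 + 1740x - 1928
order-3 term: -280
the series for exp(∇ ∘ ∇) f terminates at order 3
exp(∇ ∘ ∇) f = -(7/3)x^6 + x^5 - 69x^4 + 300x^3 - 954x^2 + 2206x - 7082/3


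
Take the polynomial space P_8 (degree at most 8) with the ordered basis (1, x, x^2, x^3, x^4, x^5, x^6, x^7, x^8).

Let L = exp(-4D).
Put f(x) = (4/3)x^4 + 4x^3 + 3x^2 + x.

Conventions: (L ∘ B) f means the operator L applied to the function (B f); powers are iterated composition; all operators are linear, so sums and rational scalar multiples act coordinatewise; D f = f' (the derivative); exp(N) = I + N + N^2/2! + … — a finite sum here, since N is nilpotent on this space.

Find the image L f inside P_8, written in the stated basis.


g(x) = (4/3)x^4 - (52/3)x^3 + 83x^2 - (517/3)x + 388/3

order-1 term: -(64/3)x^3 - 48x^2 - 24x - 4
order-2 term: 128x^2 + 192x + 48
order-3 term: -(1024/3)x - 256
order-4 term: 1024/3
the series for exp(-4D) f terminates at order 4
exp(-4D) f = (4/3)x^4 - (52/3)x^3 + 83x^2 - (517/3)x + 388/3


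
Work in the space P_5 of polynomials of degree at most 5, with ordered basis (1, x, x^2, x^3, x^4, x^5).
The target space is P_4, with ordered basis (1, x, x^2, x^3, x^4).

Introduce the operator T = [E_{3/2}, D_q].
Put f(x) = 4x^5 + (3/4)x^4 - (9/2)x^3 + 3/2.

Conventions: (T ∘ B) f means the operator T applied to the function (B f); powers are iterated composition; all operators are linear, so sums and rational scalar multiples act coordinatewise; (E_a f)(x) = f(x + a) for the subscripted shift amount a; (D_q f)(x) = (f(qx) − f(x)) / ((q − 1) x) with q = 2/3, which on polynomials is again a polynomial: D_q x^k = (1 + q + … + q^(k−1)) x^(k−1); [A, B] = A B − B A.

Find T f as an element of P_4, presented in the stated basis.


D_q f = (844/81)x^4 + (65/36)x^3 - (19/2)x^2
E_{3/2} D_q f = (844/81)x^4 + (6947/108)x^3 + (3343/24)x^2 + (5969/48)x + 1199/32
E_{3/2} f = 4x^5 + (123/4)x^4 + 90x^3 + (999/8)x^2 + 81x + 1311/64
D_q E_{3/2} f = (844/81)x^4 + (2665/36)x^3 + 190x^2 + (1665/8)x + 81
[E_{3/2}, D_q] f = -(262/27)x^3 - (1217/24)x^2 - (4021/48)x - 1393/32

g(x) = -(262/27)x^3 - (1217/24)x^2 - (4021/48)x - 1393/32


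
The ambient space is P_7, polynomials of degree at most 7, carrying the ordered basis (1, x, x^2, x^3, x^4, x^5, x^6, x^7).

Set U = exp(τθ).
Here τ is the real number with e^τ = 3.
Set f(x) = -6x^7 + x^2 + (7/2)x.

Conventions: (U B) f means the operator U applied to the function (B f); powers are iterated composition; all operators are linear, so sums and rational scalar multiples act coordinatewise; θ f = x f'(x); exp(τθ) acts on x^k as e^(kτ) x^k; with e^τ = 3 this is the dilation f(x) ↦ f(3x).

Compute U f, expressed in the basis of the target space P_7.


g(x) = -13122x^7 + 9x^2 + (21/2)x

exp(τθ) x^k = e^(kτ) x^k; with e^τ = 3 this sends x^k to 3^k x^k
x ↦ 3 x
x^2 ↦ 9 x^2
x^7 ↦ 2187 x^7
applying this coordinatewise to f: exp(τθ) f = -13122x^7 + 9x^2 + (21/2)x


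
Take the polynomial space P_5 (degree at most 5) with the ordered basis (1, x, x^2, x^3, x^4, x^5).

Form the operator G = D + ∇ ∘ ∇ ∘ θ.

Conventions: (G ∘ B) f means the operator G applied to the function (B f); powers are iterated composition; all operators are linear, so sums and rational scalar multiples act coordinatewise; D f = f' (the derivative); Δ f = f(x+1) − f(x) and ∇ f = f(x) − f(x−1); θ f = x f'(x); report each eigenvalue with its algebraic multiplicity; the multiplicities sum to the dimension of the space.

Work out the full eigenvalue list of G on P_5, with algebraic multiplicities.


image of 1: 0
image of x: 1
image of x^2: 2x + 4
image of x^3: 3x^2 + 18x - 18
image of x^4: 4x^3 + 48x^2 - 96x + 56
image of x^5: 5x^4 + 100x^3 - 300x^2 + 350x - 150
the matrix is upper triangular; its diagonal is (0, 0, 0, 0, 0, 0)
for a triangular matrix the eigenvalues are the diagonal entries, with algebraic multiplicity their repetition count

λ = 0 (multiplicity 6)


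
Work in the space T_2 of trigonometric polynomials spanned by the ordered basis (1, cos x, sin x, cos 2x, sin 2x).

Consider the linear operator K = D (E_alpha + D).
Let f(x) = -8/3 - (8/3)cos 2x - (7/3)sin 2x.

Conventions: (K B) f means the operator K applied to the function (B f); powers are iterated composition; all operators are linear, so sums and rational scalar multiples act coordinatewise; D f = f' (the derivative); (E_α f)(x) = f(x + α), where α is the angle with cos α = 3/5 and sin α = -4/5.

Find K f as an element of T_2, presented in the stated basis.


the result is g(x) = (514/75)cos 2x + (84/25)sin 2x

E_alpha f = -8/3 + (224/75)cos 2x - (143/75)sin 2x
D f = -(14/3)cos 2x + (16/3)sin 2x
(E_alpha + D) f = -8/3 - (42/25)cos 2x + (257/75)sin 2x
D (E_alpha + D) f = (514/75)cos 2x + (84/25)sin 2x


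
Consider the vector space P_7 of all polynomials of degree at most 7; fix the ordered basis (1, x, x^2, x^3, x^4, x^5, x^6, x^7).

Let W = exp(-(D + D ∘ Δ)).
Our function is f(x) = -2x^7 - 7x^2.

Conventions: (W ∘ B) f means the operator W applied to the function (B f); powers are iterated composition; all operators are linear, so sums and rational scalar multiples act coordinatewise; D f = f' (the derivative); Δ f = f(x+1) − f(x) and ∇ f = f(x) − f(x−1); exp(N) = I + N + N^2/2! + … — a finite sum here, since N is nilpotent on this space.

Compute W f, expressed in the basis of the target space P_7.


the image equals g(x) = -2x^7 + 14x^6 + 42x^5 - 140x^4 - 630x^3 - 175x^2 + 1344x + 835

order-1 term: 14x^6 + 84x^5 + 210x^4 + 280x^3 + 210x^2 + 98x + 28
order-2 term: -42x^5 - 420x^4 - 1680x^3 - 3360x^2 - 3360x - 1351
order-3 term: 70x^4 + 840x^3 + 3780x^2 + 7560x + 5670
order-4 term: -70x^3 - 840x^2 - 3360x - 4480
order-5 term: 42x^2 + 420x + 1050
order-6 term: -14x - 84
order-7 term: 2
the series for exp(-(D + D ∘ Δ)) f terminates at order 7
exp(-(D + D ∘ Δ)) f = -2x^7 + 14x^6 + 42x^5 - 140x^4 - 630x^3 - 175x^2 + 1344x + 835


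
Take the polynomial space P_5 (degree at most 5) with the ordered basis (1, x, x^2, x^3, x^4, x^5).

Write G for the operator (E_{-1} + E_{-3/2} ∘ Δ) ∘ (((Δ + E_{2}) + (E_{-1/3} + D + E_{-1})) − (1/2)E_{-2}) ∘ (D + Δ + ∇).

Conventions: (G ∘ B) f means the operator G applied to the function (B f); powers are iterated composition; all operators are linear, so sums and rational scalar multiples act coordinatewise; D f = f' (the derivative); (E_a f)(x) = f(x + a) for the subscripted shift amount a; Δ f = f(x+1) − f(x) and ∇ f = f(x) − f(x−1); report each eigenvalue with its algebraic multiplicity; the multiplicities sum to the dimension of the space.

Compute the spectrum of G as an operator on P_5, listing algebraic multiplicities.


image of 1: 0
image of x: 15/2
image of x^2: 15x + 22
image of x^3: (45/2)x^2 + 66x + 39/2
image of x^4: 30x^3 + 132x^2 + 78x + 1951/18
image of x^5: (75/2)x^4 + 220x^3 + 195x^2 + (9755/18)x + 4385/27
the matrix is upper triangular; its diagonal is (0, 0, 0, 0, 0, 0)
for a triangular matrix the eigenvalues are the diagonal entries, with algebraic multiplicity their repetition count

λ = 0 (multiplicity 6)


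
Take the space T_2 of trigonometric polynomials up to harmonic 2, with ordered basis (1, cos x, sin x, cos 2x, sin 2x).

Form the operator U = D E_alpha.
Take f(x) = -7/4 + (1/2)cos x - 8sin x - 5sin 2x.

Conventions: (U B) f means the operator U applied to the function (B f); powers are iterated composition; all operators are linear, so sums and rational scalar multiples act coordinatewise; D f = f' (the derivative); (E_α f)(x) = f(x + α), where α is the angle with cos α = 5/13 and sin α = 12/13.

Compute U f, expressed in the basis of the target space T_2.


E_alpha f = -7/4 - (187/26)cos x - (46/13)sin x - (600/169)cos 2x + (595/169)sin 2x
D E_alpha f = -(46/13)cos x + (187/26)sin x + (1190/169)cos 2x + (1200/169)sin 2x

the result is g(x) = -(46/13)cos x + (187/26)sin x + (1190/169)cos 2x + (1200/169)sin 2x


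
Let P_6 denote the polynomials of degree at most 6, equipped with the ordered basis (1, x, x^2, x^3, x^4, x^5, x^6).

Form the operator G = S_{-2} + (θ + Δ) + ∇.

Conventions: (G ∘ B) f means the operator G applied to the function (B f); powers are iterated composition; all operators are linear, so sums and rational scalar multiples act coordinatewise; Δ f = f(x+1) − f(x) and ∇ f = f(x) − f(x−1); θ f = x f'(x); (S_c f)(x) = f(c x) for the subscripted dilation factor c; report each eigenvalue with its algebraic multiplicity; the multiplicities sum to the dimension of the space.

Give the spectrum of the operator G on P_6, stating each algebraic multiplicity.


λ = -27 (multiplicity 1), λ = -5 (multiplicity 1), λ = -1 (multiplicity 1), λ = 1 (multiplicity 1), λ = 6 (multiplicity 1), λ = 20 (multiplicity 1), λ = 70 (multiplicity 1)

image of 1: 1
image of x: -x + 2
image of x^2: 6x^2 + 4x
image of x^3: -5x^3 + 6x^2 + 2
image of x^4: 20x^4 + 8x^3 + 8x
image of x^5: -27x^5 + 10x^4 + 20x^2 + 2
image of x^6: 70x^6 + 12x^5 + 40x^3 + 12x
the matrix is upper triangular; its diagonal is (1, -1, 6, -5, 20, -27, 70)
for a triangular matrix the eigenvalues are the diagonal entries, with algebraic multiplicity their repetition count


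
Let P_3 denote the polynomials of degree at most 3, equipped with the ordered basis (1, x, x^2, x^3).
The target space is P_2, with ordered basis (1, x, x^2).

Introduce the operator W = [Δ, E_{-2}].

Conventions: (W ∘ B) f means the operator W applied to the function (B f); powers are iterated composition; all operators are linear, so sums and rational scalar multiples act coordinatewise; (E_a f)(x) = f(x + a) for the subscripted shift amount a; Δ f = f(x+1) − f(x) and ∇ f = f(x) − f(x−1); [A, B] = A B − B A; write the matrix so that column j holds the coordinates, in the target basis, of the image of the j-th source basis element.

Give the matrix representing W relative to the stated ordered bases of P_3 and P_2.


image of 1: 0
image of x: 0
image of x^2: 0
image of x^3: 0
each image's coordinates form column j of the matrix

the matrix is [[0, 0, 0, 0]; [0, 0, 0, 0]; [0, 0, 0, 0]] (rows listed top to bottom)


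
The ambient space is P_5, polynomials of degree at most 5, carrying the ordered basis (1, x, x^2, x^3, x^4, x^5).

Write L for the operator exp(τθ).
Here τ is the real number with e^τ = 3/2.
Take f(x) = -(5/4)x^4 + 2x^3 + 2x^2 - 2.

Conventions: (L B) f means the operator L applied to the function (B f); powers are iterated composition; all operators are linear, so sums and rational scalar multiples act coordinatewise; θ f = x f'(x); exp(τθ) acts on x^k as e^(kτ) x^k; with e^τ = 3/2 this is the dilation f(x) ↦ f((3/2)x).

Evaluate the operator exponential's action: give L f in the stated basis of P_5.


the result is g(x) = -(405/64)x^4 + (27/4)x^3 + (9/2)x^2 - 2

exp(τθ) x^k = e^(kτ) x^k; with e^τ = 3/2 this sends x^k to (3/2)^k x^k
x^2 ↦ 9/4 x^2
x^3 ↦ 27/8 x^3
x^4 ↦ 81/16 x^4
applying this coordinatewise to f: exp(τθ) f = -(405/64)x^4 + (27/4)x^3 + (9/2)x^2 - 2


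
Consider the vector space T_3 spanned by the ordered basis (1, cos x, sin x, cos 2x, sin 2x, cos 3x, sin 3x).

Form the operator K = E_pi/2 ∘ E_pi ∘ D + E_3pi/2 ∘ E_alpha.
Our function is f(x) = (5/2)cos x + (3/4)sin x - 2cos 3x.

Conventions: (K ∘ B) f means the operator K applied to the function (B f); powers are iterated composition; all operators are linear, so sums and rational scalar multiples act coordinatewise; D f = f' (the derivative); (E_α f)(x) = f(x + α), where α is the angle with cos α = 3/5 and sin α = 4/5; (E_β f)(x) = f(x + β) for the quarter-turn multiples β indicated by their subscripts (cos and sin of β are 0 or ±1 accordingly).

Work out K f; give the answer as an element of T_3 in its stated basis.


D f = (3/4)cos x - (5/2)sin x + 6sin 3x
E_pi D f = -(3/4)cos x + (5/2)sin x - 6sin 3x
E_pi/2 E_pi D f = (5/2)cos x + (3/4)sin x + 6cos 3x
E_alpha f = (21/10)cos x - (31/20)sin x + (234/125)cos 3x + (88/125)sin 3x
E_3pi/2 E_alpha f = (31/20)cos x + (21/10)sin x + (88/125)cos 3x - (234/125)sin 3x
(E_pi/2 ∘ E_pi ∘ D + E_3pi/2 ∘ E_alpha) f = (81/20)cos x + (57/20)sin x + (838/125)cos 3x - (234/125)sin 3x

the image equals g(x) = (81/20)cos x + (57/20)sin x + (838/125)cos 3x - (234/125)sin 3x


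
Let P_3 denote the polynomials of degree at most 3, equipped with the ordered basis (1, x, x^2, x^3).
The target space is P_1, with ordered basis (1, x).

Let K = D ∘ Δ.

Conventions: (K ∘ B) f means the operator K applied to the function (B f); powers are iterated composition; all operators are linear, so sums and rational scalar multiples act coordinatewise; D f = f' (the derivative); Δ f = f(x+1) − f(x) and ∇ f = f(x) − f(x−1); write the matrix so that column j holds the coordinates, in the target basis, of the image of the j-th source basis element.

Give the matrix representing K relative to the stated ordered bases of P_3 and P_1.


image of 1: 0
image of x: 0
image of x^2: 2
image of x^3: 6x + 3
each image's coordinates form column j of the matrix

the matrix is [[0, 0, 2, 3]; [0, 0, 0, 6]] (rows listed top to bottom)


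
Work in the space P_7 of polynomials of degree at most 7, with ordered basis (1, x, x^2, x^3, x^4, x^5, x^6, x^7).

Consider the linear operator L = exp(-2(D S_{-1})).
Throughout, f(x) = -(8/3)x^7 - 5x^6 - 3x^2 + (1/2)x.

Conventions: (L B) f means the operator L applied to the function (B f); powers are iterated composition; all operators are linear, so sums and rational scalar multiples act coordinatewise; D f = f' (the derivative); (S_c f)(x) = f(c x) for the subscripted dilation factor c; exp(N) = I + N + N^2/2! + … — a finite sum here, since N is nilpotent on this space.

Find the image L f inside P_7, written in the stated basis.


order-1 term: -(112/3)x^6 + 60x^5 + 12x + 1
order-2 term: 224x^5 + 300x^4 + 12
order-3 term: (2240/3)x^4 - 800x^3
order-4 term: -(4480/3)x^3 - 1200x^2
order-5 term: -1792x^2 + 960x
order-6 term: (3584/3)x + 320
order-7 term: 1024/3
the series for exp(-2(D S_{-1})) f terminates at order 7
exp(-2(D S_{-1})) f = -(8/3)x^7 - (127/3)x^6 + 284x^5 + (3140/3)x^4 - (6880/3)x^3 - 2995x^2 + (13003/6)x + 2023/3

the image equals g(x) = -(8/3)x^7 - (127/3)x^6 + 284x^5 + (3140/3)x^4 - (6880/3)x^3 - 2995x^2 + (13003/6)x + 2023/3


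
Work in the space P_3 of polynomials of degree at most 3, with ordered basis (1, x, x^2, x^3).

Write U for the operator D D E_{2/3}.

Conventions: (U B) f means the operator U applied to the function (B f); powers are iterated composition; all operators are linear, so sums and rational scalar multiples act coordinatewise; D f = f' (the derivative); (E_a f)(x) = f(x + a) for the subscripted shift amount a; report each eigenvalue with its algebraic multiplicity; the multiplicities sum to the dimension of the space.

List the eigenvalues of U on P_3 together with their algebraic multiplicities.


λ = 0 (multiplicity 4)

image of 1: 0
image of x: 0
image of x^2: 2
image of x^3: 6x + 4
the matrix is upper triangular; its diagonal is (0, 0, 0, 0)
for a triangular matrix the eigenvalues are the diagonal entries, with algebraic multiplicity their repetition count


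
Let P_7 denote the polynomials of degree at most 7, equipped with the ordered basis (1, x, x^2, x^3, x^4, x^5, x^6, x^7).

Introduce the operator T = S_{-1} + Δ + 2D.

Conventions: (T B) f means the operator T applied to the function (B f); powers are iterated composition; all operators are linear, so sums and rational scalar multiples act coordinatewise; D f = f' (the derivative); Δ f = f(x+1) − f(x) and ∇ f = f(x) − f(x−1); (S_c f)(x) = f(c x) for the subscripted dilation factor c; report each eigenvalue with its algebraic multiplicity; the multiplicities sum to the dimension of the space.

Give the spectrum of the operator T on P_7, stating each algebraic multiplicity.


λ = -1 (multiplicity 4), λ = 1 (multiplicity 4)

image of 1: 1
image of x: -x + 3
image of x^2: x^2 + 6x + 1
image of x^3: -x^3 + 9x^2 + 3x + 1
image of x^4: x^4 + 12x^3 + 6x^2 + 4x + 1
image of x^5: -x^5 + 15x^4 + 10x^3 + 10x^2 + 5x + 1
image of x^6: x^6 + 18x^5 + 15x^4 + 20x^3 + 15x^2 + 6x + 1
image of x^7: -x^7 + 21x^6 + 21x^5 + 35x^4 + 35x^3 + 21x^2 + 7x + 1
the matrix is upper triangular; its diagonal is (1, -1, 1, -1, 1, -1, 1, -1)
for a triangular matrix the eigenvalues are the diagonal entries, with algebraic multiplicity their repetition count


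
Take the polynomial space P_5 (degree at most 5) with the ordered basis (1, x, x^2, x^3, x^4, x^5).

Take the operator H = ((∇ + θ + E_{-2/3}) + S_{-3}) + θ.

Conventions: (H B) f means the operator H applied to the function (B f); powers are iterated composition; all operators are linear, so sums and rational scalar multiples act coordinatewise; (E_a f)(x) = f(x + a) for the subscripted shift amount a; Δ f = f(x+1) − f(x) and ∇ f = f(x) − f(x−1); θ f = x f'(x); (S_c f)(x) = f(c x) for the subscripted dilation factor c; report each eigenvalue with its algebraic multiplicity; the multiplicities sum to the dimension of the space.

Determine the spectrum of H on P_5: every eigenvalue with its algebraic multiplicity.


λ = -232 (multiplicity 1), λ = -20 (multiplicity 1), λ = 0 (multiplicity 1), λ = 2 (multiplicity 1), λ = 14 (multiplicity 1), λ = 90 (multiplicity 1)

image of 1: 2
image of x: 1/3
image of x^2: 14x^2 + (2/3)x - 5/9
image of x^3: -20x^3 + x^2 - (5/3)x + 19/27
image of x^4: 90x^4 + (4/3)x^3 - (10/3)x^2 + (76/27)x - 65/81
image of x^5: -232x^5 + (5/3)x^4 - (50/9)x^3 + (190/27)x^2 - (325/81)x + 211/243
the matrix is upper triangular; its diagonal is (2, 0, 14, -20, 90, -232)
for a triangular matrix the eigenvalues are the diagonal entries, with algebraic multiplicity their repetition count


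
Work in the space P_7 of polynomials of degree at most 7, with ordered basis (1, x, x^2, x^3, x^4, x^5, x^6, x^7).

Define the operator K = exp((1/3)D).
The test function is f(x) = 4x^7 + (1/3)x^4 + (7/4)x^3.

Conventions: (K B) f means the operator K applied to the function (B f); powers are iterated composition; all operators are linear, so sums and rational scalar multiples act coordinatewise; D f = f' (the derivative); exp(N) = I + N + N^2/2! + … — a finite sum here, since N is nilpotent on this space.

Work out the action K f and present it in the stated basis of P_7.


order-1 term: (28/3)x^6 + (4/9)x^3 + (7/4)x^2
order-2 term: (28/3)x^5 + (2/9)x^2 + (7/12)x
order-3 term: (140/27)x^4 + (4/81)x + 7/108
order-4 term: (140/81)x^3 + 1/243
order-5 term: (28/81)x^2
order-6 term: (28/729)x
order-7 term: 4/2187
the series for exp((1/3)D) f terminates at order 7
exp((1/3)D) f = 4x^7 + (28/3)x^6 + (28/3)x^5 + (149/27)x^4 + (1271/324)x^3 + (751/324)x^2 + (1957/2916)x + 619/8748

g(x) = 4x^7 + (28/3)x^6 + (28/3)x^5 + (149/27)x^4 + (1271/324)x^3 + (751/324)x^2 + (1957/2916)x + 619/8748


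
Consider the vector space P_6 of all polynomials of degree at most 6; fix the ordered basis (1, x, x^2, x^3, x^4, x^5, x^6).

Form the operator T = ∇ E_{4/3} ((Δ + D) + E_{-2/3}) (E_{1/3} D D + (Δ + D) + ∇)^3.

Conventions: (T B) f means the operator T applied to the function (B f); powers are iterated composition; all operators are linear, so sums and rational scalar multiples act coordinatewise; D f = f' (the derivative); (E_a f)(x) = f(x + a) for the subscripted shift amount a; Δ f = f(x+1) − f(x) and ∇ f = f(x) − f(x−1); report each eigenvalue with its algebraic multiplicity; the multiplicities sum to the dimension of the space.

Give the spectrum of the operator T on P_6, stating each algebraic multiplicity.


image of 1: 0
image of x: 0
image of x^2: 0
image of x^3: 0
image of x^4: 648
image of x^5: 3240x + 10260
image of x^6: 9720x^2 + 61560x + 104760
the matrix is upper triangular; its diagonal is (0, 0, 0, 0, 0, 0, 0)
for a triangular matrix the eigenvalues are the diagonal entries, with algebraic multiplicity their repetition count

λ = 0 (multiplicity 7)


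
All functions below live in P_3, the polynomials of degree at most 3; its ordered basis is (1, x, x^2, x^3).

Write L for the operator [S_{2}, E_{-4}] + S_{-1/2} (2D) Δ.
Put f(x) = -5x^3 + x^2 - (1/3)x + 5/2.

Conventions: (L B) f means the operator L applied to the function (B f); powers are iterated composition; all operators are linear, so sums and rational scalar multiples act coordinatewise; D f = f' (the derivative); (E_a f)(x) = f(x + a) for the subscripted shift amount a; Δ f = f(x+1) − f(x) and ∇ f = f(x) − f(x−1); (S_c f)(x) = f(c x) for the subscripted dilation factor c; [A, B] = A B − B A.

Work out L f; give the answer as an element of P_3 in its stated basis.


E_{-4} f = -5x^3 + 61x^2 - (745/3)x + 2039/6
S_{2} E_{-4} f = -40x^3 + 244x^2 - (1490/3)x + 2039/6
S_{2} f = -40x^3 + 4x^2 - (2/3)x + 5/2
E_{-4} S_{2} f = -40x^3 + 484x^2 - (5858/3)x + 15775/6
[S_{2}, E_{-4}] f = -240x^2 + 1456x - 6868/3
Δ f = -15x^2 - 13x - 13/3
D Δ f = -30x - 13
(2D) Δ f = -60x - 26
S_{-1/2} (2D) Δ f = 30x - 26
([S_{2}, E_{-4}] + S_{-1/2} (2D) Δ) f = -240x^2 + 1486x - 6946/3

the image equals g(x) = -240x^2 + 1486x - 6946/3


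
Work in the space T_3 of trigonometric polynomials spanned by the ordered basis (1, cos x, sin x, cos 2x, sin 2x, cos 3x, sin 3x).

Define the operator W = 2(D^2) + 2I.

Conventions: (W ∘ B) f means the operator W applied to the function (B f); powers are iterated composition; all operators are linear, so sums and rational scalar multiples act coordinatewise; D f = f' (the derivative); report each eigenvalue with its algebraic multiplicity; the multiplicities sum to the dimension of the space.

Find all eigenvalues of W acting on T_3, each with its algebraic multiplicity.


image of 1: 2
image of cos x: 0
image of sin x: 0
image of cos 2x: -6cos 2x
image of sin 2x: -6sin 2x
image of cos 3x: -16cos 3x
image of sin 3x: -16sin 3x
the matrix is diagonal; its diagonal is (2, 0, 0, -6, -6, -16, -16)
for a triangular matrix the eigenvalues are the diagonal entries, with algebraic multiplicity their repetition count

λ = -16 (multiplicity 2), λ = -6 (multiplicity 2), λ = 0 (multiplicity 2), λ = 2 (multiplicity 1)


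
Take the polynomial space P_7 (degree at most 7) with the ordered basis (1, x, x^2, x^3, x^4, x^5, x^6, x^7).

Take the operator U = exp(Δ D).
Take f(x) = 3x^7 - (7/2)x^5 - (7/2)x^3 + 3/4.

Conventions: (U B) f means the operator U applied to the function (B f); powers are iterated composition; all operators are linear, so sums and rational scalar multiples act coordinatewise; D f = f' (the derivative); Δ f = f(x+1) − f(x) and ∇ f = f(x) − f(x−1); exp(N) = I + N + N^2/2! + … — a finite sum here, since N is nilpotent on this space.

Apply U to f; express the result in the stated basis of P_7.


g(x) = 3x^7 + (245/2)x^5 + 315x^4 + (3213/2)x^3 + 3990x^2 + 6755x + 21815/4

order-1 term: 126x^5 + 315x^4 + 350x^3 + 210x^2 + 35x - 7
order-2 term: 1260x^3 + 3780x^2 + 4200x + 1680
order-3 term: 2520x + 3780
the series for exp(Δ D) f terminates at order 3
exp(Δ D) f = 3x^7 + (245/2)x^5 + 315x^4 + (3213/2)x^3 + 3990x^2 + 6755x + 21815/4


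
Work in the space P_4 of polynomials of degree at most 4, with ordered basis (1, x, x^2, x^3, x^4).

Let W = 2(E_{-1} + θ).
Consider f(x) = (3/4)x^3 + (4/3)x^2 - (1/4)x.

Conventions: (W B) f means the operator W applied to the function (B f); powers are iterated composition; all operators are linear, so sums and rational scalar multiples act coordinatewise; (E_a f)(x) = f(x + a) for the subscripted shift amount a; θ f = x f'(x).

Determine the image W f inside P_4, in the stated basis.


E_{-1} f = (3/4)x^3 - (11/12)x^2 - (2/3)x + 5/6
θ f = (9/4)x^3 + (8/3)x^2 - (1/4)x
(E_{-1} + θ) f = 3x^3 + (7/4)x^2 - (11/12)x + 5/6
(2(E_{-1} + θ)) f = 6x^3 + (7/2)x^2 - (11/6)x + 5/3

the image equals g(x) = 6x^3 + (7/2)x^2 - (11/6)x + 5/3


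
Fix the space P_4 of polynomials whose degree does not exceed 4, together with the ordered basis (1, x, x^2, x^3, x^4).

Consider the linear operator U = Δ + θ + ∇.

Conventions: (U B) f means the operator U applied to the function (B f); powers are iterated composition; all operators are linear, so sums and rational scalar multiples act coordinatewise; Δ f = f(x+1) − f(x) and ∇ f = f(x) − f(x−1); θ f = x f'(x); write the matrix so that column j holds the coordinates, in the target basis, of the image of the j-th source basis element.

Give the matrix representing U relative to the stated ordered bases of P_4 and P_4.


the matrix is [[0, 2, 0, 2, 0]; [0, 1, 4, 0, 8]; [0, 0, 2, 6, 0]; [0, 0, 0, 3, 8]; [0, 0, 0, 0, 4]] (rows listed top to bottom)

image of 1: 0
image of x: x + 2
image of x^2: 2x^2 + 4x
image of x^3: 3x^3 + 6x^2 + 2
image of x^4: 4x^4 + 8x^3 + 8x
each image's coordinates form column j of the matrix


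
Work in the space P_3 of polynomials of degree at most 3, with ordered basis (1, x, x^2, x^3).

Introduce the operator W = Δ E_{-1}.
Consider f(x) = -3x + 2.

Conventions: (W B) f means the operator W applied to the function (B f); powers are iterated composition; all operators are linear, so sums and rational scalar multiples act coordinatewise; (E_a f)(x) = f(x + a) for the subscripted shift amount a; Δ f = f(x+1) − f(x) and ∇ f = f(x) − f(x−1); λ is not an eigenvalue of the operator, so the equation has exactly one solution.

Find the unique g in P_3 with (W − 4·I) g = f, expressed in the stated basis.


write g with unknown coordinates in the stated basis and equate coefficients in (W − 4·I) g = f
solving from the highest basis element down gives g = (3/4)x - 5/16
check: W g = 3/4
so W g − 4·g = -3x + 2 = f ✓

the result is g(x) = (3/4)x - 5/16


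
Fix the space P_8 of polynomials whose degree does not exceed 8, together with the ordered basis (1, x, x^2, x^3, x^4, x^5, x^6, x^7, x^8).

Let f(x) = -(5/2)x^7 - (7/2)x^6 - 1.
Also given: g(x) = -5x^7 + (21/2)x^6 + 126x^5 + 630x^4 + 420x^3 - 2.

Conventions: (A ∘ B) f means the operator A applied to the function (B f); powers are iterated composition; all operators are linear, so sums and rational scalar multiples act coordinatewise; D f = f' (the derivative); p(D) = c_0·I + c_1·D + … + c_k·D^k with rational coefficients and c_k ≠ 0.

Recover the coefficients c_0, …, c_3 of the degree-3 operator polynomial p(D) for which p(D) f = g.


p(D) = 2·I − D − D^2 − D^3, i.e. c_0 = 2, c_1 = -1, c_2 = -1, c_3 = -1

D^0 f = -(5/2)x^7 - (7/2)x^6 - 1
D^1 f = -(35/2)x^6 - 21x^5
D^2 f = -105x^5 - 105x^4
D^3 f = -525x^4 - 420x^3
matching coefficients of g against c_0 f + c_1 Df + … from the top degree down determines the c_i
solution: c_0 = 2, c_1 = -1, c_2 = -1, c_3 = -1


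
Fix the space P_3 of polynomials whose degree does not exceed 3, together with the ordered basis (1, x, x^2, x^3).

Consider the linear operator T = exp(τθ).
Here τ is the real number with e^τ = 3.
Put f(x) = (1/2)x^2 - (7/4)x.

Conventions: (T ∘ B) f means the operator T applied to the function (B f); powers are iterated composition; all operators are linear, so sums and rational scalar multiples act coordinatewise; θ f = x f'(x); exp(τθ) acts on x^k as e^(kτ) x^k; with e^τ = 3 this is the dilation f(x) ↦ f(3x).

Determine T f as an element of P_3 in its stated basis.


g(x) = (9/2)x^2 - (21/4)x

exp(τθ) x^k = e^(kτ) x^k; with e^τ = 3 this sends x^k to 3^k x^k
x ↦ 3 x
x^2 ↦ 9 x^2
applying this coordinatewise to f: exp(τθ) f = (9/2)x^2 - (21/4)x


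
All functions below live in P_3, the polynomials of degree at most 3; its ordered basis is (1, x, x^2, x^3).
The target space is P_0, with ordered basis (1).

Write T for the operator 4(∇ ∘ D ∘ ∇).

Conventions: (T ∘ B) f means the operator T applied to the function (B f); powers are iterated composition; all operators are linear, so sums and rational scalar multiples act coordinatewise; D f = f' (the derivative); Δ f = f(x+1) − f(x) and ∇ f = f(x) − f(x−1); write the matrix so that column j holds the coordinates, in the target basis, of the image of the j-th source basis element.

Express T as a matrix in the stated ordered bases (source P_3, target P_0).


the matrix is [[0, 0, 0, 24]] (rows listed top to bottom)

image of 1: 0
image of x: 0
image of x^2: 0
image of x^3: 24
each image's coordinates form column j of the matrix


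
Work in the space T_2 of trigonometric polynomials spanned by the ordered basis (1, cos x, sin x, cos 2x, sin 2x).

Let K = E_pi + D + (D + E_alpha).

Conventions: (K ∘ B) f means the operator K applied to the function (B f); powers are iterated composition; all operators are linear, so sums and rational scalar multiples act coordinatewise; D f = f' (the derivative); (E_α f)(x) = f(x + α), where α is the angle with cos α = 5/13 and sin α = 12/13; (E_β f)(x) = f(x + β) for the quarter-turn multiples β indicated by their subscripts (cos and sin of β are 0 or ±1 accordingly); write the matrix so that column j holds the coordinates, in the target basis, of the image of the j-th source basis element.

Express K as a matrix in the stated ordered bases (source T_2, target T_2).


image of 1: 2
image of cos x: -(8/13)cos x - (38/13)sin x
image of sin x: (38/13)cos x - (8/13)sin x
image of cos 2x: (50/169)cos 2x - (796/169)sin 2x
image of sin 2x: (796/169)cos 2x + (50/169)sin 2x
each image's coordinates form column j of the matrix

the matrix is [[2, 0, 0, 0, 0]; [0, -8/13, 38/13, 0, 0]; [0, -38/13, -8/13, 0, 0]; [0, 0, 0, 50/169, 796/169]; [0, 0, 0, -796/169, 50/169]] (rows listed top to bottom)


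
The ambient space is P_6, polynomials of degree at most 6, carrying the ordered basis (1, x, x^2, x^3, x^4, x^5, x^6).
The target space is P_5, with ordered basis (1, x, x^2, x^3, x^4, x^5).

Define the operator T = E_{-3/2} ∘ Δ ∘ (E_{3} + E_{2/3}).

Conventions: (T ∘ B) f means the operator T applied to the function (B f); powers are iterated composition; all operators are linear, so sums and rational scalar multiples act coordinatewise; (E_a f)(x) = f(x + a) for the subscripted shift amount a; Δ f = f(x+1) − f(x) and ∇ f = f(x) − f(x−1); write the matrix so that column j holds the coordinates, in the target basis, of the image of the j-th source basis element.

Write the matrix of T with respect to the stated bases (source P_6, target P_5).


image of 1: 0
image of x: 2
image of x^2: 4x + 10/3
image of x^3: 6x^2 + 10x + 77/6
image of x^4: 8x^3 + 20x^2 + (154/3)x + 905/27
image of x^5: 10x^4 + (100/3)x^3 + (385/3)x^2 + (4525/27)x + 58621/648
image of x^6: 12x^5 + 50x^4 + (770/3)x^3 + (4525/9)x^2 + (58621/108)x + 150605/648
each image's coordinates form column j of the matrix

the matrix is [[0, 2, 10/3, 77/6, 905/27, 58621/648, 150605/648]; [0, 0, 4, 10, 154/3, 4525/27, 58621/108]; [0, 0, 0, 6, 20, 385/3, 4525/9]; [0, 0, 0, 0, 8, 100/3, 770/3]; [0, 0, 0, 0, 0, 10, 50]; [0, 0, 0, 0, 0, 0, 12]] (rows listed top to bottom)
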